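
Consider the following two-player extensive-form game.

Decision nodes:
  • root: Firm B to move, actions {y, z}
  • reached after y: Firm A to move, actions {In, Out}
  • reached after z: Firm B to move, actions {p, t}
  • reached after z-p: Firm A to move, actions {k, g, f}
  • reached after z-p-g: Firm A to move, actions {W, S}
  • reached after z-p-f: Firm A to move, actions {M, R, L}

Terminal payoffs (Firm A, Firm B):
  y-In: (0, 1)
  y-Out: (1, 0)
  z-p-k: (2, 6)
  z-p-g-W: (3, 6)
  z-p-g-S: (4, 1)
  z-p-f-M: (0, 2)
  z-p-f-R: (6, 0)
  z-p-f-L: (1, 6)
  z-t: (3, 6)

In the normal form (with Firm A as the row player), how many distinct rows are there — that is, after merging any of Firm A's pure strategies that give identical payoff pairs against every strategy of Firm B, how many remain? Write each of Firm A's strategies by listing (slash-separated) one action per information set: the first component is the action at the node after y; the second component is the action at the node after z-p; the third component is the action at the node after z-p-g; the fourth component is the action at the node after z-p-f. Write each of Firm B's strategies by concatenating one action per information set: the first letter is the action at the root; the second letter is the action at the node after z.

12

Firm A has 36 pure strategies: In/k/W/M, In/k/W/R, In/k/W/L, In/k/S/M, In/k/S/R, In/k/S/L, In/g/W/M, In/g/W/R, In/g/W/L, In/g/S/M, In/g/S/R, In/g/S/L, In/f/W/M, In/f/W/R, In/f/W/L, In/f/S/M, In/f/S/R, In/f/S/L, Out/k/W/M, Out/k/W/R, Out/k/W/L, Out/k/S/M, Out/k/S/R, Out/k/S/L, Out/g/W/M, Out/g/W/R, Out/g/W/L, Out/g/S/M, Out/g/S/R, Out/g/S/L, Out/f/W/M, Out/f/W/R, Out/f/W/L, Out/f/S/M, Out/f/S/R, Out/f/S/L. Columns: yp, yt, zp, zt.
{In/k/W/M, In/k/W/R, In/k/W/L, In/k/S/M, In/k/S/R, In/k/S/L} → row (0,1) (0,1) (2,6) (3,6)
{In/g/W/M, In/g/W/R, In/g/W/L} → row (0,1) (0,1) (3,6) (3,6)
{In/g/S/M, In/g/S/R, In/g/S/L} → row (0,1) (0,1) (4,1) (3,6)
{In/f/W/M, In/f/S/M} → row (0,1) (0,1) (0,2) (3,6)
{In/f/W/R, In/f/S/R} → row (0,1) (0,1) (6,0) (3,6)
{In/f/W/L, In/f/S/L} → row (0,1) (0,1) (1,6) (3,6)
{Out/k/W/M, Out/k/W/R, Out/k/W/L, Out/k/S/M, Out/k/S/R, Out/k/S/L} → row (1,0) (1,0) (2,6) (3,6)
{Out/g/W/M, Out/g/W/R, Out/g/W/L} → row (1,0) (1,0) (3,6) (3,6)
{Out/g/S/M, Out/g/S/R, Out/g/S/L} → row (1,0) (1,0) (4,1) (3,6)
{Out/f/W/M, Out/f/S/M} → row (1,0) (1,0) (0,2) (3,6)
{Out/f/W/R, Out/f/S/R} → row (1,0) (1,0) (6,0) (3,6)
{Out/f/W/L, Out/f/S/L} → row (1,0) (1,0) (1,6) (3,6)
That's 12 distinct rows out of 36 strategies.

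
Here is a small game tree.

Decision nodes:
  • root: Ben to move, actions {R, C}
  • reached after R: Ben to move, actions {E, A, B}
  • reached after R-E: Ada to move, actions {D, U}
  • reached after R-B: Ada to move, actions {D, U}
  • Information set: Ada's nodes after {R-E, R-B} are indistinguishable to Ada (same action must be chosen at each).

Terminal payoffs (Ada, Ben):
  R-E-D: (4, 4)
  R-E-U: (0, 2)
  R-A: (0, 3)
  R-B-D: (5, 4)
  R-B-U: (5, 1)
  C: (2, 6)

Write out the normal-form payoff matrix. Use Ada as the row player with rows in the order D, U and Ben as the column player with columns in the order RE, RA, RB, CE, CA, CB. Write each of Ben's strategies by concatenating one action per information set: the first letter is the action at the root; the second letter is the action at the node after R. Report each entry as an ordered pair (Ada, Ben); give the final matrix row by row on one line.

Row D: RE→(4,4), RA→(0,3), RB→(5,4), CE→(2,6), CA→(2,6), CB→(2,6)
Row U: RE→(0,2), RA→(0,3), RB→(5,1), CE→(2,6), CA→(2,6), CB→(2,6)

D: (4,4) (0,3) (5,4) (2,6) (2,6) (2,6) | U: (0,2) (0,3) (5,1) (2,6) (2,6) (2,6)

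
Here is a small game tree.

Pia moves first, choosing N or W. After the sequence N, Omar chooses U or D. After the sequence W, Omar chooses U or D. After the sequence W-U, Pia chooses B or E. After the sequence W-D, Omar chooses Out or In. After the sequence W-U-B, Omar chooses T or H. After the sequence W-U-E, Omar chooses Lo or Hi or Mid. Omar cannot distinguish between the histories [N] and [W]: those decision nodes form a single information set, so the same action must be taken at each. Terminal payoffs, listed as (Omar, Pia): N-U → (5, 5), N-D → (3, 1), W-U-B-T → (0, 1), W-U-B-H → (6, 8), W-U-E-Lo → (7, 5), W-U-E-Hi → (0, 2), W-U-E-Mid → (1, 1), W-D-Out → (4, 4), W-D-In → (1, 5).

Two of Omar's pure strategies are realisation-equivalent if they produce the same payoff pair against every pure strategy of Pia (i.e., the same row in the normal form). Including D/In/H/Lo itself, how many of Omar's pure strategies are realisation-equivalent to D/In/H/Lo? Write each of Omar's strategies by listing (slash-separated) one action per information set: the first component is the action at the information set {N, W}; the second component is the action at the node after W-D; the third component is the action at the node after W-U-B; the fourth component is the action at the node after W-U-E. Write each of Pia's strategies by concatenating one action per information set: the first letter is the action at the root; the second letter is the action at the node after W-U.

Row for D/In/H/Lo (columns NB, NE, WB, WE): (3,1) (3,1) (1,5) (1,5).
Under D/In/H/Lo, Omar's choice at the node after W-U-B and at the node after W-U-E can never be reached regardless of what Pia does, so varying those choices leaves every outcome unchanged.
Holding the reachable choices fixed and varying the unreachable ones freely already gives 2 × 3 = 6 equivalent strategies.
No other strategy reproduces this row, so those 6 are the full class: D/In/T/Lo, D/In/T/Hi, D/In/T/Mid, D/In/H/Lo, D/In/H/Hi, D/In/H/Mid.

6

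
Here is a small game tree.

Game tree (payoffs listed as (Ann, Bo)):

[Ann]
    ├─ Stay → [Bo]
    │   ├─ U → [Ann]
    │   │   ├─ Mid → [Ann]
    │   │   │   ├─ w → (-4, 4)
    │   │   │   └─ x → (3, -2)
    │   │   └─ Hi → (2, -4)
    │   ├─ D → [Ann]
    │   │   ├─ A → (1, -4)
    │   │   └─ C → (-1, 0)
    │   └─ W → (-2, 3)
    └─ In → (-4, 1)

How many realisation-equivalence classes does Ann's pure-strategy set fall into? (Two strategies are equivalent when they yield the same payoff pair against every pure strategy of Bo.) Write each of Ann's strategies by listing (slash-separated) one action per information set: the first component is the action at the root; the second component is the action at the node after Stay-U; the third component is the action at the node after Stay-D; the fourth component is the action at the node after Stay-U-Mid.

Ann has 16 pure strategies: Stay/Mid/A/w, Stay/Mid/A/x, Stay/Mid/C/w, Stay/Mid/C/x, Stay/Hi/A/w, Stay/Hi/A/x, Stay/Hi/C/w, Stay/Hi/C/x, In/Mid/A/w, In/Mid/A/x, In/Mid/C/w, In/Mid/C/x, In/Hi/A/w, In/Hi/A/x, In/Hi/C/w, In/Hi/C/x. Columns: U, D, W.
{Stay/Mid/A/w} → row (-4,4) (1,-4) (-2,3)
{Stay/Mid/A/x} → row (3,-2) (1,-4) (-2,3)
{Stay/Mid/C/w} → row (-4,4) (-1,0) (-2,3)
{Stay/Mid/C/x} → row (3,-2) (-1,0) (-2,3)
{Stay/Hi/A/w, Stay/Hi/A/x} → row (2,-4) (1,-4) (-2,3)
{Stay/Hi/C/w, Stay/Hi/C/x} → row (2,-4) (-1,0) (-2,3)
{In/Mid/A/w, In/Mid/A/x, In/Mid/C/w, In/Mid/C/x, In/Hi/A/w, In/Hi/A/x, In/Hi/C/w, In/Hi/C/x} → row (-4,1) (-4,1) (-4,1)
That's 7 distinct rows out of 16 strategies.

7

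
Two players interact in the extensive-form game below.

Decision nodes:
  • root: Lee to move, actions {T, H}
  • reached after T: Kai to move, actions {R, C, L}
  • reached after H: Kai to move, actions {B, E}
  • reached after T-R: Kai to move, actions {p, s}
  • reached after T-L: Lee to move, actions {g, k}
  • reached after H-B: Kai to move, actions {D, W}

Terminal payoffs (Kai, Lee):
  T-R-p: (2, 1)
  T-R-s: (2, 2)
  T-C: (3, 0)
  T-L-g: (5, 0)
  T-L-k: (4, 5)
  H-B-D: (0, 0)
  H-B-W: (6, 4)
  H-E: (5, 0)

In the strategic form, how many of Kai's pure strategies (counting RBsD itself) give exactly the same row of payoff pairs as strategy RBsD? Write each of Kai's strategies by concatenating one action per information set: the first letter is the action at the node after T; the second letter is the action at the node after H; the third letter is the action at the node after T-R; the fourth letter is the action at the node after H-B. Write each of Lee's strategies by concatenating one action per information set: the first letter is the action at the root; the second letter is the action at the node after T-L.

1

Row for RBsD (columns Tg, Tk, Hg, Hk): (2,2) (2,2) (0,0) (0,0).
Every one of Kai's information sets is on the play path for some reply by Lee when Kai follows RBsD.
Changing the action at any of them therefore changes at least one column, so only RBsD itself gives this row.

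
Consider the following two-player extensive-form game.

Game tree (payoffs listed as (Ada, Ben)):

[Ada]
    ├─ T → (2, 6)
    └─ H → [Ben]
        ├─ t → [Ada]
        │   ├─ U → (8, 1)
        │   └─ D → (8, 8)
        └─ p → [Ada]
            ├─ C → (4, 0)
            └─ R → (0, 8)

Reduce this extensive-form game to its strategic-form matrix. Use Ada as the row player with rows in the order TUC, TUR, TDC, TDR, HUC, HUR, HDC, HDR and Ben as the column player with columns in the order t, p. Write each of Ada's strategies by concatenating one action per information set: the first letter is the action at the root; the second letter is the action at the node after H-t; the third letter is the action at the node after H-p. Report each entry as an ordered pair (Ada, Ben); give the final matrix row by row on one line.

            t        p
 TUC    (2,6)    (2,6)
 TUR    (2,6)    (2,6)
 TDC    (2,6)    (2,6)
 TDR    (2,6)    (2,6)
 HUC    (8,1)    (4,0)
 HUR    (8,1)    (0,8)
 HDC    (8,8)    (4,0)
 HDR    (8,8)    (0,8)

TUC: (2,6) (2,6) | TUR: (2,6) (2,6) | TDC: (2,6) (2,6) | TDR: (2,6) (2,6) | HUC: (8,1) (4,0) | HUR: (8,1) (0,8) | HDC: (8,8) (4,0) | HDR: (8,8) (0,8)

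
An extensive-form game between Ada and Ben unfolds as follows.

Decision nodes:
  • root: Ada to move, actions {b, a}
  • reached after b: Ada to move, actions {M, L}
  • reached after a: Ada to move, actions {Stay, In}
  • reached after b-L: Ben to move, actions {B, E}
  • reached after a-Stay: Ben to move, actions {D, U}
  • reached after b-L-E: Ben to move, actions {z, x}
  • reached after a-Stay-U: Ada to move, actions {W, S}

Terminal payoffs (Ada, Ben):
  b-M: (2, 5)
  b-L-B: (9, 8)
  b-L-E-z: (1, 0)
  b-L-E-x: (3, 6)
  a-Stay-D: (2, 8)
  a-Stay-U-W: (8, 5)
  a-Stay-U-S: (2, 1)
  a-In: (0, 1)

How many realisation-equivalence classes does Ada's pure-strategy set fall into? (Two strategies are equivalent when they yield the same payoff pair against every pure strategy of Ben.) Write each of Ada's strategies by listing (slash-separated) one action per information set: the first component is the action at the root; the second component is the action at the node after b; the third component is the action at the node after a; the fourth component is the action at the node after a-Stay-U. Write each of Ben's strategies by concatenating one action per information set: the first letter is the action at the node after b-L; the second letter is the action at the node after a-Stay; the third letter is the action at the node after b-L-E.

5

Ada has 16 pure strategies: b/M/Stay/W, b/M/Stay/S, b/M/In/W, b/M/In/S, b/L/Stay/W, b/L/Stay/S, b/L/In/W, b/L/In/S, a/M/Stay/W, a/M/Stay/S, a/M/In/W, a/M/In/S, a/L/Stay/W, a/L/Stay/S, a/L/In/W, a/L/In/S. Columns: BDz, BDx, BUz, BUx, EDz, EDx, EUz, EUx.
{b/M/Stay/W, b/M/Stay/S, b/M/In/W, b/M/In/S} → row (2,5) (2,5) (2,5) (2,5) (2,5) (2,5) (2,5) (2,5)
{b/L/Stay/W, b/L/Stay/S, b/L/In/W, b/L/In/S} → row (9,8) (9,8) (9,8) (9,8) (1,0) (3,6) (1,0) (3,6)
{a/M/Stay/W, a/L/Stay/W} → row (2,8) (2,8) (8,5) (8,5) (2,8) (2,8) (8,5) (8,5)
{a/M/Stay/S, a/L/Stay/S} → row (2,8) (2,8) (2,1) (2,1) (2,8) (2,8) (2,1) (2,1)
{a/M/In/W, a/M/In/S, a/L/In/W, a/L/In/S} → row (0,1) (0,1) (0,1) (0,1) (0,1) (0,1) (0,1) (0,1)
That's 5 distinct rows out of 16 strategies.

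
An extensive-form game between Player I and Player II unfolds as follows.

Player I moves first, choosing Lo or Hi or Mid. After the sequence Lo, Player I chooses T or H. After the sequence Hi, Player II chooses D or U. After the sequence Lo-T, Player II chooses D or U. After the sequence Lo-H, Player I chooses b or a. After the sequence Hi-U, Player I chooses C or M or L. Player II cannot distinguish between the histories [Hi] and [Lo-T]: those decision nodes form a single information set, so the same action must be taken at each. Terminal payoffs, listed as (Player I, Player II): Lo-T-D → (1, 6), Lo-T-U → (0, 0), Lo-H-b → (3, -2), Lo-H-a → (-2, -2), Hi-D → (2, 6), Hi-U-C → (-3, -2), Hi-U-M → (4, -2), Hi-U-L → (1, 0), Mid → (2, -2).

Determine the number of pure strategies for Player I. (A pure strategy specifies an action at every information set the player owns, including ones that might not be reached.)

36

Player I owns the root with actions {Lo, Hi, Mid} — three choices.
Player I owns the node after Lo with actions {T, H} — two choices.
Player I owns the node after Lo-H with actions {b, a} — two choices.
Player I owns the node after Hi-U with actions {C, M, L} — three choices.
A pure strategy fixes one action at each information set independently, so the count is the product 3 × 2 × 2 × 3 = 36.
(For reference, Player II has 2 pure strategies, giving a 36×2 normal-form matrix.)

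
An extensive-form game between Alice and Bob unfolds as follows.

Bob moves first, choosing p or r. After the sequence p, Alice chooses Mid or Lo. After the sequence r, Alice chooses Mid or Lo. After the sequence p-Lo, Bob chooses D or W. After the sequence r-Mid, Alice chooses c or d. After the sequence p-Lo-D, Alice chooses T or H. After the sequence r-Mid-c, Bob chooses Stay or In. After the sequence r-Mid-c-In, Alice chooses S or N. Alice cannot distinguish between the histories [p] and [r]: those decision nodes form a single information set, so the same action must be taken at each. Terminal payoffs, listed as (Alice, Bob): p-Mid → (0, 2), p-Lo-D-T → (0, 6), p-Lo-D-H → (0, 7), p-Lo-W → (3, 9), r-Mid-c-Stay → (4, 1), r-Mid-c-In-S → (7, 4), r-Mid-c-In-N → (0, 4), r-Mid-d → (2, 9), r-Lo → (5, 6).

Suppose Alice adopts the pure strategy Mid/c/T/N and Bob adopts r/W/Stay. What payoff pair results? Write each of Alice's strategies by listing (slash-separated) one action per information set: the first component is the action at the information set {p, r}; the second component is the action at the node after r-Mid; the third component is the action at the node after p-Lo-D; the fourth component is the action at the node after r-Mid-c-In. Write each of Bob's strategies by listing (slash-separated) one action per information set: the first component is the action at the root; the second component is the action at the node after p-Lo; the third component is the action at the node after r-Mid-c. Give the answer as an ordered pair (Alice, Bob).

(4, 1)

Trace the play path from the root:
  Bob plays r
  Alice plays Mid at [r]
  Alice plays c at [r-Mid]
  Bob plays Stay at [r-Mid-c]
→ terminal payoff (4, 1).
(Alice's choice at the node after p-Lo-D is never reached on this path, so it doesn't affect the outcome.)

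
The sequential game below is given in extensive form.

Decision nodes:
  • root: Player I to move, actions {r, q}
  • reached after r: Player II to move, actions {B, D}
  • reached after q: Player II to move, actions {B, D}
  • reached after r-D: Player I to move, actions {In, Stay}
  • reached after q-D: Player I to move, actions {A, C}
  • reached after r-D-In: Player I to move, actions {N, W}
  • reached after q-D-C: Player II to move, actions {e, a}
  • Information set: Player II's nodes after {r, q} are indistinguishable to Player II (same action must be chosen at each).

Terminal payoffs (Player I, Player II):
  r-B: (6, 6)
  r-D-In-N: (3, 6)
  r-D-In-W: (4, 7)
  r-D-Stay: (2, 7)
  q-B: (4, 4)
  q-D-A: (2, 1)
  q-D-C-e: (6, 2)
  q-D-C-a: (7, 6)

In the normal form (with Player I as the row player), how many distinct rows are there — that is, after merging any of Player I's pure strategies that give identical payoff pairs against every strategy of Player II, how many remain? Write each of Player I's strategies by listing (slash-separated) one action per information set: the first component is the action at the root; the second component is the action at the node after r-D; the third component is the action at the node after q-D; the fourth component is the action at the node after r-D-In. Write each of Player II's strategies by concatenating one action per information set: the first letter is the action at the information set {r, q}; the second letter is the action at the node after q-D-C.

5

Player I has 16 pure strategies: r/In/A/N, r/In/A/W, r/In/C/N, r/In/C/W, r/Stay/A/N, r/Stay/A/W, r/Stay/C/N, r/Stay/C/W, q/In/A/N, q/In/A/W, q/In/C/N, q/In/C/W, q/Stay/A/N, q/Stay/A/W, q/Stay/C/N, q/Stay/C/W. Columns: Be, Ba, De, Da.
{r/In/A/N, r/In/C/N} → row (6,6) (6,6) (3,6) (3,6)
{r/In/A/W, r/In/C/W} → row (6,6) (6,6) (4,7) (4,7)
{r/Stay/A/N, r/Stay/A/W, r/Stay/C/N, r/Stay/C/W} → row (6,6) (6,6) (2,7) (2,7)
{q/In/A/N, q/In/A/W, q/Stay/A/N, q/Stay/A/W} → row (4,4) (4,4) (2,1) (2,1)
{q/In/C/N, q/In/C/W, q/Stay/C/N, q/Stay/C/W} → row (4,4) (4,4) (6,2) (7,6)
That's 5 distinct rows out of 16 strategies.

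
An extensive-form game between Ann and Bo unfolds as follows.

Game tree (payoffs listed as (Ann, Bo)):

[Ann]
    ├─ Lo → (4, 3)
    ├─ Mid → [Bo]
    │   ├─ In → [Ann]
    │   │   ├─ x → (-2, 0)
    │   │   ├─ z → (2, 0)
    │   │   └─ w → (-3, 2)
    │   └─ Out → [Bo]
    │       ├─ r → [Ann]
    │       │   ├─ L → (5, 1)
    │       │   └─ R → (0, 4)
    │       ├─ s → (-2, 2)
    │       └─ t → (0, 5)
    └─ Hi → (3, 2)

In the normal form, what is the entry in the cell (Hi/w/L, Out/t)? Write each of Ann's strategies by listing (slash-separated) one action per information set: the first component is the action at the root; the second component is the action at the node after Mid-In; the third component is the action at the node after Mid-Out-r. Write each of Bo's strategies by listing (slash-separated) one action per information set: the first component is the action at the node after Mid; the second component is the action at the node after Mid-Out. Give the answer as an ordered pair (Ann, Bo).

(3, 2)

Trace the play path from the root:
  Ann plays Hi
→ terminal payoff (3, 2).
(Ann's choice at the node after Mid-In is never reached on this path, so it doesn't affect the outcome.)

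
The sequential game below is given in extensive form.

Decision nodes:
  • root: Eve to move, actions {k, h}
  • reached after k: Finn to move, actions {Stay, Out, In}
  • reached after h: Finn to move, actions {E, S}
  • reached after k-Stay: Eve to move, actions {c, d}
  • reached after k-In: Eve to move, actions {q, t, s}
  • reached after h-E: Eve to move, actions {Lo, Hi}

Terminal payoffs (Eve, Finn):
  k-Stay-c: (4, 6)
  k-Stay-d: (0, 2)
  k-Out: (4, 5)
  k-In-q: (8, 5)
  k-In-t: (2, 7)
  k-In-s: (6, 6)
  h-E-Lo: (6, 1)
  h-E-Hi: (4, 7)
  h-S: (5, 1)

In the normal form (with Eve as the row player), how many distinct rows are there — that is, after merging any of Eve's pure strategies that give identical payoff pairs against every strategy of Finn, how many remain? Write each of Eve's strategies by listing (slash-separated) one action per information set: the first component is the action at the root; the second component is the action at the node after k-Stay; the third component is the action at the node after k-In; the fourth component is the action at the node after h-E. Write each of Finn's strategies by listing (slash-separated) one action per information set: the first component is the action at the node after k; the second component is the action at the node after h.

Eve has 24 pure strategies: k/c/q/Lo, k/c/q/Hi, k/c/t/Lo, k/c/t/Hi, k/c/s/Lo, k/c/s/Hi, k/d/q/Lo, k/d/q/Hi, k/d/t/Lo, k/d/t/Hi, k/d/s/Lo, k/d/s/Hi, h/c/q/Lo, h/c/q/Hi, h/c/t/Lo, h/c/t/Hi, h/c/s/Lo, h/c/s/Hi, h/d/q/Lo, h/d/q/Hi, h/d/t/Lo, h/d/t/Hi, h/d/s/Lo, h/d/s/Hi. Columns: Stay/E, Stay/S, Out/E, Out/S, In/E, In/S.
{k/c/q/Lo, k/c/q/Hi} → row (4,6) (4,6) (4,5) (4,5) (8,5) (8,5)
{k/c/t/Lo, k/c/t/Hi} → row (4,6) (4,6) (4,5) (4,5) (2,7) (2,7)
{k/c/s/Lo, k/c/s/Hi} → row (4,6) (4,6) (4,5) (4,5) (6,6) (6,6)
{k/d/q/Lo, k/d/q/Hi} → row (0,2) (0,2) (4,5) (4,5) (8,5) (8,5)
{k/d/t/Lo, k/d/t/Hi} → row (0,2) (0,2) (4,5) (4,5) (2,7) (2,7)
{k/d/s/Lo, k/d/s/Hi} → row (0,2) (0,2) (4,5) (4,5) (6,6) (6,6)
{h/c/q/Lo, h/c/t/Lo, h/c/s/Lo, h/d/q/Lo, h/d/t/Lo, h/d/s/Lo} → row (6,1) (5,1) (6,1) (5,1) (6,1) (5,1)
{h/c/q/Hi, h/c/t/Hi, h/c/s/Hi, h/d/q/Hi, h/d/t/Hi, h/d/s/Hi} → row (4,7) (5,1) (4,7) (5,1) (4,7) (5,1)
That's 8 distinct rows out of 24 strategies.

8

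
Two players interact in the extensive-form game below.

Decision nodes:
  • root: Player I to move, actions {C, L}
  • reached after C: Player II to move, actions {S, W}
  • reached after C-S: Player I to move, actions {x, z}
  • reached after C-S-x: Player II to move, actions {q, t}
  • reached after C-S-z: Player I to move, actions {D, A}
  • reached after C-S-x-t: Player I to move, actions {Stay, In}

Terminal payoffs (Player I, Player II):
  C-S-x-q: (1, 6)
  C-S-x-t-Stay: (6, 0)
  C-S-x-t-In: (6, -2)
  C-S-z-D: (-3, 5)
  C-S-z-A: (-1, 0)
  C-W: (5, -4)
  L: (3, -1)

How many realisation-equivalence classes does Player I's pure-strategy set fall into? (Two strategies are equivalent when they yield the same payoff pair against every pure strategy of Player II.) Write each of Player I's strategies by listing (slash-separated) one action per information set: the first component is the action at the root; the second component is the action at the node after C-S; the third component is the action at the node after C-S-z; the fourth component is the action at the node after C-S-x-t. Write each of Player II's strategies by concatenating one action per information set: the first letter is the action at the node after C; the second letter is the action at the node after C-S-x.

5

Player I has 16 pure strategies: C/x/D/Stay, C/x/D/In, C/x/A/Stay, C/x/A/In, C/z/D/Stay, C/z/D/In, C/z/A/Stay, C/z/A/In, L/x/D/Stay, L/x/D/In, L/x/A/Stay, L/x/A/In, L/z/D/Stay, L/z/D/In, L/z/A/Stay, L/z/A/In. Columns: Sq, St, Wq, Wt.
{C/x/D/Stay, C/x/A/Stay} → row (1,6) (6,0) (5,-4) (5,-4)
{C/x/D/In, C/x/A/In} → row (1,6) (6,-2) (5,-4) (5,-4)
{C/z/D/Stay, C/z/D/In} → row (-3,5) (-3,5) (5,-4) (5,-4)
{C/z/A/Stay, C/z/A/In} → row (-1,0) (-1,0) (5,-4) (5,-4)
{L/x/D/Stay, L/x/D/In, L/x/A/Stay, L/x/A/In, L/z/D/Stay, L/z/D/In, L/z/A/Stay, L/z/A/In} → row (3,-1) (3,-1) (3,-1) (3,-1)
That's 5 distinct rows out of 16 strategies.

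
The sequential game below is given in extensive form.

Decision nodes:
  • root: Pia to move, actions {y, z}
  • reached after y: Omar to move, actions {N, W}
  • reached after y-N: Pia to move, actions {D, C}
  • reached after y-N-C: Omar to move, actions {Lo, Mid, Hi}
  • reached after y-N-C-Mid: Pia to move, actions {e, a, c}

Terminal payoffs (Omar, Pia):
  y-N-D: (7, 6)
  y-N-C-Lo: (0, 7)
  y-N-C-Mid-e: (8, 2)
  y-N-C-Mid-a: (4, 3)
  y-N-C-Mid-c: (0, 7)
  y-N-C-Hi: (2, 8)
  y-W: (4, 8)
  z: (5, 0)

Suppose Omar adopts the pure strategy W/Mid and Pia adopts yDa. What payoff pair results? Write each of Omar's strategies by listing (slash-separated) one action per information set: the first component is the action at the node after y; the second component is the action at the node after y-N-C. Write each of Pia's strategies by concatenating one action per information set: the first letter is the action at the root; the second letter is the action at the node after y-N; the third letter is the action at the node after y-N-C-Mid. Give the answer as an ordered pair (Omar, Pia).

(4, 8)

Trace the play path from the root:
  Pia plays y
  Omar plays W at [y]
→ terminal payoff (4, 8).
(Omar's choice at the node after y-N-C is never reached on this path, so it doesn't affect the outcome.)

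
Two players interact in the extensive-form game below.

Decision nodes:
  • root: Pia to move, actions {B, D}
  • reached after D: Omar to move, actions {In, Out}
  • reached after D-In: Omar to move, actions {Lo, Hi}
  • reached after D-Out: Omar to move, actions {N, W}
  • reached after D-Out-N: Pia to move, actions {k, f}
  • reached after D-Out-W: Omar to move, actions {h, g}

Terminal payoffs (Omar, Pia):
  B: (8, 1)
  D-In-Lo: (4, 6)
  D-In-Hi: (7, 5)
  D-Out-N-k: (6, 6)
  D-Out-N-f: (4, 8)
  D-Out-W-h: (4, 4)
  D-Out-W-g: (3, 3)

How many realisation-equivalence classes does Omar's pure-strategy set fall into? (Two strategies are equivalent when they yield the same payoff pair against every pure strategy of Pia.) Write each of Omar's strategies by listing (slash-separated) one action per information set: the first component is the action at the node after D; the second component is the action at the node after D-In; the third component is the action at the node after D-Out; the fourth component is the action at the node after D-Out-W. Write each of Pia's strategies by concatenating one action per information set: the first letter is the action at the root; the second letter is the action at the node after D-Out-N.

Omar has 16 pure strategies: In/Lo/N/h, In/Lo/N/g, In/Lo/W/h, In/Lo/W/g, In/Hi/N/h, In/Hi/N/g, In/Hi/W/h, In/Hi/W/g, Out/Lo/N/h, Out/Lo/N/g, Out/Lo/W/h, Out/Lo/W/g, Out/Hi/N/h, Out/Hi/N/g, Out/Hi/W/h, Out/Hi/W/g. Columns: Bk, Bf, Dk, Df.
{In/Lo/N/h, In/Lo/N/g, In/Lo/W/h, In/Lo/W/g} → row (8,1) (8,1) (4,6) (4,6)
{In/Hi/N/h, In/Hi/N/g, In/Hi/W/h, In/Hi/W/g} → row (8,1) (8,1) (7,5) (7,5)
{Out/Lo/N/h, Out/Lo/N/g, Out/Hi/N/h, Out/Hi/N/g} → row (8,1) (8,1) (6,6) (4,8)
{Out/Lo/W/h, Out/Hi/W/h} → row (8,1) (8,1) (4,4) (4,4)
{Out/Lo/W/g, Out/Hi/W/g} → row (8,1) (8,1) (3,3) (3,3)
That's 5 distinct rows out of 16 strategies.

5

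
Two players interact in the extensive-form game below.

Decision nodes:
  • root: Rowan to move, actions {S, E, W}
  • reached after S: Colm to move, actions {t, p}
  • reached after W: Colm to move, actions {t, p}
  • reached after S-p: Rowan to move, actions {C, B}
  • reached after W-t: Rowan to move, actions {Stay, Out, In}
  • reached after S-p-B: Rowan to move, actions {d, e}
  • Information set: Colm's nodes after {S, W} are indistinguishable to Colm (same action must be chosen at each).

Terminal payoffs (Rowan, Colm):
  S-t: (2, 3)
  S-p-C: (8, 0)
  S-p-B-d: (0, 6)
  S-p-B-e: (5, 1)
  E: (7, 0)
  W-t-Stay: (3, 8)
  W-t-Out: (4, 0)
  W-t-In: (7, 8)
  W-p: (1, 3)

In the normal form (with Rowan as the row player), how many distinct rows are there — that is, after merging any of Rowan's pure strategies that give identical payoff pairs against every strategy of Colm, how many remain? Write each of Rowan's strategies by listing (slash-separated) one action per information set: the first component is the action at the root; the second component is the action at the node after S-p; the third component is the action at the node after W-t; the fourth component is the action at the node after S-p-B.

Rowan has 36 pure strategies: S/C/Stay/d, S/C/Stay/e, S/C/Out/d, S/C/Out/e, S/C/In/d, S/C/In/e, S/B/Stay/d, S/B/Stay/e, S/B/Out/d, S/B/Out/e, S/B/In/d, S/B/In/e, E/C/Stay/d, E/C/Stay/e, E/C/Out/d, E/C/Out/e, E/C/In/d, E/C/In/e, E/B/Stay/d, E/B/Stay/e, E/B/Out/d, E/B/Out/e, E/B/In/d, E/B/In/e, W/C/Stay/d, W/C/Stay/e, W/C/Out/d, W/C/Out/e, W/C/In/d, W/C/In/e, W/B/Stay/d, W/B/Stay/e, W/B/Out/d, W/B/Out/e, W/B/In/d, W/B/In/e. Columns: t, p.
{S/C/Stay/d, S/C/Stay/e, S/C/Out/d, S/C/Out/e, S/C/In/d, S/C/In/e} → row (2,3) (8,0)
{S/B/Stay/d, S/B/Out/d, S/B/In/d} → row (2,3) (0,6)
{S/B/Stay/e, S/B/Out/e, S/B/In/e} → row (2,3) (5,1)
{E/C/Stay/d, E/C/Stay/e, E/C/Out/d, E/C/Out/e, E/C/In/d, E/C/In/e, E/B/Stay/d, E/B/Stay/e, E/B/Out/d, E/B/Out/e, E/B/In/d, E/B/In/e} → row (7,0) (7,0)
{W/C/Stay/d, W/C/Stay/e, W/B/Stay/d, W/B/Stay/e} → row (3,8) (1,3)
{W/C/Out/d, W/C/Out/e, W/B/Out/d, W/B/Out/e} → row (4,0) (1,3)
{W/C/In/d, W/C/In/e, W/B/In/d, W/B/In/e} → row (7,8) (1,3)
That's 7 distinct rows out of 36 strategies.

7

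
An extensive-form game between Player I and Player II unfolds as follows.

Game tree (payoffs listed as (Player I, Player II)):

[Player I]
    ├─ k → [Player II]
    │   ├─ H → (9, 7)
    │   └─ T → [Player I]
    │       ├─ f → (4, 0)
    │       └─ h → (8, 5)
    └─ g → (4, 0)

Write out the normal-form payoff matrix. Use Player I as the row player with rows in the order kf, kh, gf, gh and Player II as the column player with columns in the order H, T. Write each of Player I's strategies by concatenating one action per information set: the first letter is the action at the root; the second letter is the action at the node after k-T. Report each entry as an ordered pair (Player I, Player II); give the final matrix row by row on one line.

Row kf: H→(9,7), T→(4,0)
Row kh: H→(9,7), T→(8,5)
Row gf: H→(4,0), T→(4,0)
Row gh: H→(4,0), T→(4,0)

kf: (9,7) (4,0) | kh: (9,7) (8,5) | gf: (4,0) (4,0) | gh: (4,0) (4,0)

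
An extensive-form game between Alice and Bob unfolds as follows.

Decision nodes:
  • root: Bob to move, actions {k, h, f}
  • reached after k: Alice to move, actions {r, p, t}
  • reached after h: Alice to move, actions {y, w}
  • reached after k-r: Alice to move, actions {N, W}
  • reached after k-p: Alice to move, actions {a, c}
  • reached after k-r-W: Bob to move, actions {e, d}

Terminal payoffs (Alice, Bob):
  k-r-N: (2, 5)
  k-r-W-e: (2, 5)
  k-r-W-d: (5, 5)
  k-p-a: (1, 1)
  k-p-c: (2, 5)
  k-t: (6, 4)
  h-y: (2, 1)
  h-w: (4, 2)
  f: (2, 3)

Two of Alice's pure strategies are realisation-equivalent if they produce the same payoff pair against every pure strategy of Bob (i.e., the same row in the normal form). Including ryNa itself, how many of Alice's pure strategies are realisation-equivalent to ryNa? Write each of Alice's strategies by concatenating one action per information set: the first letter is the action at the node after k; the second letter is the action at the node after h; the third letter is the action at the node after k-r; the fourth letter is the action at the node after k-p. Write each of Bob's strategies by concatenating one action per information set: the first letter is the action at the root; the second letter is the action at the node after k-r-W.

Row for ryNa (columns ke, kd, he, hd, fe, fd): (2,5) (2,5) (2,1) (2,1) (2,3) (2,3).
Under ryNa, Alice's choice at the node after k-p can never be reached regardless of what Bob does, so varying those choices leaves every outcome unchanged.
Holding the reachable choices fixed and varying the unreachable one freely already gives 2 equivalent strategies.
Checking the remaining rows, pyNc, pyWc also happen to give the same payoffs in every column, bringing the total to 4: ryNa, ryNc, pyNc, pyWc.

4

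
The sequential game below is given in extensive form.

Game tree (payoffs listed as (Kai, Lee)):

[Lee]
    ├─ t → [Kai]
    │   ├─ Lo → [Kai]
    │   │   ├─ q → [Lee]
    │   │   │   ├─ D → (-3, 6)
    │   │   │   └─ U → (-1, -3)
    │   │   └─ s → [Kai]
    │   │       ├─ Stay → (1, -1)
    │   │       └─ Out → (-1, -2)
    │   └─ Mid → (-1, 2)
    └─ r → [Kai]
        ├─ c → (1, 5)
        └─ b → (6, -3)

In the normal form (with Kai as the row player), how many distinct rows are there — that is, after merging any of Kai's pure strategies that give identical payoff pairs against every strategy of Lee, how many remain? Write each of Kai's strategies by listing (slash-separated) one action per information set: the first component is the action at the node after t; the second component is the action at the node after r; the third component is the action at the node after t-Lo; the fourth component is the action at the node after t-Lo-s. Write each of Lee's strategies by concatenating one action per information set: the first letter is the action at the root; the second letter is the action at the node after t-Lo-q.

8

Kai has 16 pure strategies: Lo/c/q/Stay, Lo/c/q/Out, Lo/c/s/Stay, Lo/c/s/Out, Lo/b/q/Stay, Lo/b/q/Out, Lo/b/s/Stay, Lo/b/s/Out, Mid/c/q/Stay, Mid/c/q/Out, Mid/c/s/Stay, Mid/c/s/Out, Mid/b/q/Stay, Mid/b/q/Out, Mid/b/s/Stay, Mid/b/s/Out. Columns: tD, tU, rD, rU.
{Lo/c/q/Stay, Lo/c/q/Out} → row (-3,6) (-1,-3) (1,5) (1,5)
{Lo/c/s/Stay} → row (1,-1) (1,-1) (1,5) (1,5)
{Lo/c/s/Out} → row (-1,-2) (-1,-2) (1,5) (1,5)
{Lo/b/q/Stay, Lo/b/q/Out} → row (-3,6) (-1,-3) (6,-3) (6,-3)
{Lo/b/s/Stay} → row (1,-1) (1,-1) (6,-3) (6,-3)
{Lo/b/s/Out} → row (-1,-2) (-1,-2) (6,-3) (6,-3)
{Mid/c/q/Stay, Mid/c/q/Out, Mid/c/s/Stay, Mid/c/s/Out} → row (-1,2) (-1,2) (1,5) (1,5)
{Mid/b/q/Stay, Mid/b/q/Out, Mid/b/s/Stay, Mid/b/s/Out} → row (-1,2) (-1,2) (6,-3) (6,-3)
That's 8 distinct rows out of 16 strategies.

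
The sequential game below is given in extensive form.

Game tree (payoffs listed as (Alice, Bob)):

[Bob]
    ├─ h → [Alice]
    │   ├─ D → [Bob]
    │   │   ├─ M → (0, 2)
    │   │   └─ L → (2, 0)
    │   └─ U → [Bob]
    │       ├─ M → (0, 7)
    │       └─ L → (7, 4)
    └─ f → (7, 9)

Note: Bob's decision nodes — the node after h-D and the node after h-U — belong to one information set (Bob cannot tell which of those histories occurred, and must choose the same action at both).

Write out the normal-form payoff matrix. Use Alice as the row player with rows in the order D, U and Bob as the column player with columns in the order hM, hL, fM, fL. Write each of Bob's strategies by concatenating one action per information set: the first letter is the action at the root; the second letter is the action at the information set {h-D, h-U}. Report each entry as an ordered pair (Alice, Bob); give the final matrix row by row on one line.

D: (0,2) (2,0) (7,9) (7,9) | U: (0,7) (7,4) (7,9) (7,9)

           hM       hL       fM       fL
   D    (0,2)    (2,0)    (7,9)    (7,9)
   U    (0,7)    (7,4)    (7,9)    (7,9)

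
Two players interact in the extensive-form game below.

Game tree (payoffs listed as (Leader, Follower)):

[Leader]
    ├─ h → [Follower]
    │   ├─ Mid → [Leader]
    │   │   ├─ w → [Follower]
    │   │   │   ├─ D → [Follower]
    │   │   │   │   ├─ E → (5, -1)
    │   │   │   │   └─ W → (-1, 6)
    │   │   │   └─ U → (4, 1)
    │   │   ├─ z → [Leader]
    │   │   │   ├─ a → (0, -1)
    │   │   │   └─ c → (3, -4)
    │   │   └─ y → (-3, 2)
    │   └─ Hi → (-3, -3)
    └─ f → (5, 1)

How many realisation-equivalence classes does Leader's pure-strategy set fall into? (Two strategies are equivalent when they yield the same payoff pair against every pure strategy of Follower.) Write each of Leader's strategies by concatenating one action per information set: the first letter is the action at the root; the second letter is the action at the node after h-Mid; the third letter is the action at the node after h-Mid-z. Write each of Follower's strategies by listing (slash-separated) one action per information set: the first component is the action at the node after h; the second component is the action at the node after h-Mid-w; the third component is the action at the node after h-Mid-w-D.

Leader has 12 pure strategies: hwa, hwc, hza, hzc, hya, hyc, fwa, fwc, fza, fzc, fya, fyc. Columns: Mid/D/E, Mid/D/W, Mid/U/E, Mid/U/W, Hi/D/E, Hi/D/W, Hi/U/E, Hi/U/W.
{hwa, hwc} → row (5,-1) (-1,6) (4,1) (4,1) (-3,-3) (-3,-3) (-3,-3) (-3,-3)
{hza} → row (0,-1) (0,-1) (0,-1) (0,-1) (-3,-3) (-3,-3) (-3,-3) (-3,-3)
{hzc} → row (3,-4) (3,-4) (3,-4) (3,-4) (-3,-3) (-3,-3) (-3,-3) (-3,-3)
{hya, hyc} → row (-3,2) (-3,2) (-3,2) (-3,2) (-3,-3) (-3,-3) (-3,-3) (-3,-3)
{fwa, fwc, fza, fzc, fya, fyc} → row (5,1) (5,1) (5,1) (5,1) (5,1) (5,1) (5,1) (5,1)
That's 5 distinct rows out of 12 strategies.

5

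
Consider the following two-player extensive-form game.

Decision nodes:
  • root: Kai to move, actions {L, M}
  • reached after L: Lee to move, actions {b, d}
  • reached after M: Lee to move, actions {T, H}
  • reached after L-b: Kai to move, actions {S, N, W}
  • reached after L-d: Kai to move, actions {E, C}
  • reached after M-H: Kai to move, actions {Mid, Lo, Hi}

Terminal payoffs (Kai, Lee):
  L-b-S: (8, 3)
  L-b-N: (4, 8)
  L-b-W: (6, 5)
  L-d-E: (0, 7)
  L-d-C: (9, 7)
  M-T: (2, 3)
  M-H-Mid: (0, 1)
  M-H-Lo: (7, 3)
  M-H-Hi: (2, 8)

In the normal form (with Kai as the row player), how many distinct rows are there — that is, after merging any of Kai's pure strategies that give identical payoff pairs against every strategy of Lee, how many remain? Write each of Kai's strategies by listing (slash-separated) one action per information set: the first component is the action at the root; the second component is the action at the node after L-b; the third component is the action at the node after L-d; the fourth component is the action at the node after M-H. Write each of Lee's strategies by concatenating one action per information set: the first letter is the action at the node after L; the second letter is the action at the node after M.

Kai has 36 pure strategies: L/S/E/Mid, L/S/E/Lo, L/S/E/Hi, L/S/C/Mid, L/S/C/Lo, L/S/C/Hi, L/N/E/Mid, L/N/E/Lo, L/N/E/Hi, L/N/C/Mid, L/N/C/Lo, L/N/C/Hi, L/W/E/Mid, L/W/E/Lo, L/W/E/Hi, L/W/C/Mid, L/W/C/Lo, L/W/C/Hi, M/S/E/Mid, M/S/E/Lo, M/S/E/Hi, M/S/C/Mid, M/S/C/Lo, M/S/C/Hi, M/N/E/Mid, M/N/E/Lo, M/N/E/Hi, M/N/C/Mid, M/N/C/Lo, M/N/C/Hi, M/W/E/Mid, M/W/E/Lo, M/W/E/Hi, M/W/C/Mid, M/W/C/Lo, M/W/C/Hi. Columns: bT, bH, dT, dH.
{L/S/E/Mid, L/S/E/Lo, L/S/E/Hi} → row (8,3) (8,3) (0,7) (0,7)
{L/S/C/Mid, L/S/C/Lo, L/S/C/Hi} → row (8,3) (8,3) (9,7) (9,7)
{L/N/E/Mid, L/N/E/Lo, L/N/E/Hi} → row (4,8) (4,8) (0,7) (0,7)
{L/N/C/Mid, L/N/C/Lo, L/N/C/Hi} → row (4,8) (4,8) (9,7) (9,7)
{L/W/E/Mid, L/W/E/Lo, L/W/E/Hi} → row (6,5) (6,5) (0,7) (0,7)
{L/W/C/Mid, L/W/C/Lo, L/W/C/Hi} → row (6,5) (6,5) (9,7) (9,7)
{M/S/E/Mid, M/S/C/Mid, M/N/E/Mid, M/N/C/Mid, M/W/E/Mid, M/W/C/Mid} → row (2,3) (0,1) (2,3) (0,1)
{M/S/E/Lo, M/S/C/Lo, M/N/E/Lo, M/N/C/Lo, M/W/E/Lo, M/W/C/Lo} → row (2,3) (7,3) (2,3) (7,3)
{M/S/E/Hi, M/S/C/Hi, M/N/E/Hi, M/N/C/Hi, M/W/E/Hi, M/W/C/Hi} → row (2,3) (2,8) (2,3) (2,8)
That's 9 distinct rows out of 36 strategies.

9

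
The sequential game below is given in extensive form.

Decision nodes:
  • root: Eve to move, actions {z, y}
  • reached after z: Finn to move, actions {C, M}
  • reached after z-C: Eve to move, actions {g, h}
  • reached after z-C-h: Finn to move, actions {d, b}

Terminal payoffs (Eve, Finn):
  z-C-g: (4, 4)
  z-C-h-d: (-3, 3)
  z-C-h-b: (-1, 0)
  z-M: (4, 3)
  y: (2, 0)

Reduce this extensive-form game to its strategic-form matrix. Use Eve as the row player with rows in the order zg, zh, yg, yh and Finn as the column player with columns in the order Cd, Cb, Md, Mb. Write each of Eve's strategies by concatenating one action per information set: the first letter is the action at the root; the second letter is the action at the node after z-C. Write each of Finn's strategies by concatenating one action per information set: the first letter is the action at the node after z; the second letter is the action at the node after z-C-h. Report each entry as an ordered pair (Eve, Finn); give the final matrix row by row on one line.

zg: (4,4) (4,4) (4,3) (4,3) | zh: (-3,3) (-1,0) (4,3) (4,3) | yg: (2,0) (2,0) (2,0) (2,0) | yh: (2,0) (2,0) (2,0) (2,0)

           Cd       Cb       Md       Mb
  zg    (4,4)    (4,4)    (4,3)    (4,3)
  zh   (-3,3)   (-1,0)    (4,3)    (4,3)
  yg    (2,0)    (2,0)    (2,0)    (2,0)
  yh    (2,0)    (2,0)    (2,0)    (2,0)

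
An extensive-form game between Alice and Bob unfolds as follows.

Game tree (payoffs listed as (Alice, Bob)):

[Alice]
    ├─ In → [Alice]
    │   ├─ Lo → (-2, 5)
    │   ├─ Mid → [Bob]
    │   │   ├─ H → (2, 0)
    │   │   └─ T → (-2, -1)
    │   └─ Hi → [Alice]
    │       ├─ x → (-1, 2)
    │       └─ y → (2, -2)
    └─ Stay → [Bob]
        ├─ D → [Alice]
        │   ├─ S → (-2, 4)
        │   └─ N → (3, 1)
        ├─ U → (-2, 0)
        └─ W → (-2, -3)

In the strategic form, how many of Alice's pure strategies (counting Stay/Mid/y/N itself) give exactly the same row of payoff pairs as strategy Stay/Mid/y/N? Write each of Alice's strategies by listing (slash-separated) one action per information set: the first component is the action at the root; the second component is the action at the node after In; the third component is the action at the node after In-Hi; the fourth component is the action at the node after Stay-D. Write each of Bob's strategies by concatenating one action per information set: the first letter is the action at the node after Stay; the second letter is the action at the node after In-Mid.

Row for Stay/Mid/y/N (columns DH, DT, UH, UT, WH, WT): (3,1) (3,1) (-2,0) (-2,0) (-2,-3) (-2,-3).
Under Stay/Mid/y/N, Alice's choice at the node after In and at the node after In-Hi can never be reached regardless of what Bob does, so varying those choices leaves every outcome unchanged.
Holding the reachable choices fixed and varying the unreachable ones freely already gives 3 × 2 = 6 equivalent strategies.
No other strategy reproduces this row, so those 6 are the full class: Stay/Lo/x/N, Stay/Lo/y/N, Stay/Mid/x/N, Stay/Mid/y/N, Stay/Hi/x/N, Stay/Hi/y/N.

6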